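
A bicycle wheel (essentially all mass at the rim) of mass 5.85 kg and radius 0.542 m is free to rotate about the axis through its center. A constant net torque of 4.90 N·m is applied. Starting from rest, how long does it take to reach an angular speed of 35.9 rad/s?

I = MR² = (5.85)(0.542)² = 1.719 kg·m².
α = τ/I = 4.90/1.719 = 2.851 rad/s².
ω = αt ⇒ t = ω/α = 35.9/2.851 = 12.59 s.

t ≈ 12.6 s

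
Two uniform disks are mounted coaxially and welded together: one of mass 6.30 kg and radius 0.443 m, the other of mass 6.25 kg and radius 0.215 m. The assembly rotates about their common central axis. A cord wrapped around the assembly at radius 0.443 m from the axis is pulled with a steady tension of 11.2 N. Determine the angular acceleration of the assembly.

I = ½M₁R₁² + ½M₂R₂² = ½(6.30)(0.443)² + ½(6.25)(0.215)² = 0.7626 kg·m².
τ = F r = (11.2)(0.443) = 4.962 N·m.
α = τ/I = 4.962/0.7626 = 6.506 rad/s².

α ≈ 6.51 rad/s²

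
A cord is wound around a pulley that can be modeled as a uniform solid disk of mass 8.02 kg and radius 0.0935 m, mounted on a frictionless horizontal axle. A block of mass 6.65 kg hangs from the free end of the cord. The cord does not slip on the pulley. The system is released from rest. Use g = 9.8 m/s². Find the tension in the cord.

T ≈ 24.5 N

I = ½MR² = (1/2)(8.02)(0.0935)² = 0.03506 kg·m².
Block: mg − T = ma. Pulley: TR = Iα. No-slip: a = αR, so T = (I/R²)a = 4.010·a.
Then mg = (m + 4.010)a, so a = (6.65)(9.8)/(6.65 + 4.010) = 6.114 m/s².
T = 4.010·a = 24.52 N.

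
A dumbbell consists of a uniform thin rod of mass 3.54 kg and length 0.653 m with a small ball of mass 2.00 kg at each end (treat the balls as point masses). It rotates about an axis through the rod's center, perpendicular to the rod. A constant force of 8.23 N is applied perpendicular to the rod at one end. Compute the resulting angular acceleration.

α ≈ 4.87 rad/s²

I_rod = (1/12)ML² = (1/12)(3.54)(0.653)² = 0.1258 kg·m².
I_balls = 2·m·(L/2)² = 2(2.00)(0.3265)² = 0.4264 kg·m².
Total I = 0.5522 kg·m².
τ = F·(L/2) = (8.23)(0.327) = 2.687 N·m.
α = τ/I = 2.687/0.5522 = 4.866 rad/s².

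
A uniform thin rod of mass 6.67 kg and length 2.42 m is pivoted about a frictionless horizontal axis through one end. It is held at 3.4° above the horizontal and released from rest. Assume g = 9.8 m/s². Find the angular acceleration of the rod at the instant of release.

About the pivot, I = (1/3)ML² = (1/3)(6.67)(2.42)² = 13.02 kg·m².
The weight acts at the center, a distance L/2 = 1.210 m from the pivot; τ = Mg(L/2) cos 3.4° = 78.95 N·m.
α = τ/I = 78.95/13.02 = 6.064 rad/s².
(Equivalently α = (3g/(2L)) cos 3.4° = 6.064 rad/s².)

α ≈ 6.06 rad/s²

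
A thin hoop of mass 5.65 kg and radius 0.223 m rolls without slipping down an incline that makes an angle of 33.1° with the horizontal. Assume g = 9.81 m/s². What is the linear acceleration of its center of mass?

a ≈ 2.68 m/s²

Translation along the incline: Mg sinθ − f = Ma.
Rotation about the center: fR = Iα with I = MR². No-slip gives a = αR, so f = (I/R²)a = M a.
Substituting: Mg sinθ = (1 + 1.000)Ma, so a = g sinθ/(1 + 1.000) = (9.81) sin 33.1° / 2.000 = 2.679 m/s².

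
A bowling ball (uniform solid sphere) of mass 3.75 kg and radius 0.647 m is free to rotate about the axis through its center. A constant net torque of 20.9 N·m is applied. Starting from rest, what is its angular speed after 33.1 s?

I = (2/5)MR² = (2/5)(3.75)(0.647)² = 0.6279 kg·m².
α = τ/I = 20.9/0.6279 = 33.28 rad/s².
ω = ω₀ + αt = 0 + (33.28)(33.1) = 1102 rad/s.

ω ≈ 1100 rad/s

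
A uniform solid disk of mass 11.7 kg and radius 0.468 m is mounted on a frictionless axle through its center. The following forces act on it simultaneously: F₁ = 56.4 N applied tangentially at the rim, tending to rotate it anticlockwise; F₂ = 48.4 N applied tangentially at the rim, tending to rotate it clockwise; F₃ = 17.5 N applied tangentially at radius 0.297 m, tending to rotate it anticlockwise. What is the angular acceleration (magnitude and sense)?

I = ½MR² = (1/2)(11.7)(0.468)² = 1.281 kg·m².
Taking anticlockwise as positive: τ₁ = +(56.4)(0.468) = +26.40 N·m; τ₂ = −(48.4)(0.468) = −22.65 N·m; τ₃ = +(17.5)(0.297) = +5.197 N·m.
Net torque τ = 8.941 N·m.
α = τ/I = 8.941/1.281 = 6.979 rad/s².

α ≈ 6.98 rad/s², anticlockwise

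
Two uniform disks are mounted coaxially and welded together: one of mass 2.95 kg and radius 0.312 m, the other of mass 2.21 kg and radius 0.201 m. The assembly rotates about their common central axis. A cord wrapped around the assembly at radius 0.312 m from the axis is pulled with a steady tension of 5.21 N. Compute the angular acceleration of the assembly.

α ≈ 8.64 rad/s²

I = ½M₁R₁² + ½M₂R₂² = ½(2.95)(0.312)² + ½(2.21)(0.201)² = 0.1882 kg·m².
τ = F r = (5.21)(0.312) = 1.626 N·m.
α = τ/I = 1.626/0.1882 = 8.636 rad/s².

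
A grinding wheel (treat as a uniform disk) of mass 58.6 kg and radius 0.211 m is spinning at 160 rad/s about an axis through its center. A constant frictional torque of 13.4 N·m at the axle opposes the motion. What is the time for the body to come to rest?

I = ½MR² = (1/2)(58.6)(0.211)² = 1.304 kg·m².
The net torque has magnitude 13.4 N·m, opposing ω.
|α| = τ/I = 13.40/1.304 = 10.27 rad/s² (deceleration).
0 = ω₀ − |α|t ⇒ t = ω₀/|α| = 160/10.27 = 15.58 s.

t ≈ 15.6 s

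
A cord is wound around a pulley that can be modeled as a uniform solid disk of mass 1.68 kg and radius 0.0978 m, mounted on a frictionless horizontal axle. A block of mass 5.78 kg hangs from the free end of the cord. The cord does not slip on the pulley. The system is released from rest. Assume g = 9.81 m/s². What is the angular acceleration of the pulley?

α ≈ 87.6 rad/s²

I = ½MR² = (1/2)(1.68)(0.0978)² = 0.008034 kg·m².
Block: mg − T = ma. Pulley: TR = Iα. No-slip: a = αR, so T = (I/R²)a = 0.8400·a.
Then mg = (m + 0.8400)a, so a = (5.78)(9.81)/(5.78 + 0.8400) = 8.565 m/s².
α = a/R = 8.565/0.0978 = 87.58 rad/s².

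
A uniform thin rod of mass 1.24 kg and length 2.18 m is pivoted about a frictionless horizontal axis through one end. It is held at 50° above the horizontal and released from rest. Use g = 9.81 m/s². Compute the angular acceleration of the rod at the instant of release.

α ≈ 4.34 rad/s²

About the pivot, I = (1/3)ML² = (1/3)(1.24)(2.18)² = 1.964 kg·m².
The weight acts at the center, a distance L/2 = 1.090 m from the pivot; τ = Mg(L/2) cos 50° = 8.523 N·m.
α = τ/I = 8.523/1.964 = 4.339 rad/s².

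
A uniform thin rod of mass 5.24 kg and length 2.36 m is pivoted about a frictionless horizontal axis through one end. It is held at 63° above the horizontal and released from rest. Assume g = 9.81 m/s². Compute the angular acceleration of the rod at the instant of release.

α ≈ 2.83 rad/s²

About the pivot, I = (1/3)ML² = (1/3)(5.24)(2.36)² = 9.728 kg·m².
The weight acts at the center, a distance L/2 = 1.180 m from the pivot; τ = Mg(L/2) cos 63° = 27.54 N·m.
α = τ/I = 27.54/9.728 = 2.831 rad/s².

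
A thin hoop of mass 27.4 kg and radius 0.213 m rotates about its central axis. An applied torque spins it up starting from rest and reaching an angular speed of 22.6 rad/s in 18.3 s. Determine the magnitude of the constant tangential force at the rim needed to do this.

F ≈ 7.21 N

I = MR² = (27.4)(0.213)² = 1.243 kg·m².
α = Δω/Δt = (22.6 − 0)/18.3 = 1.235 rad/s².
The required torque is τ = Iα = (1.243)(1.235) = 1.535 N·m.
A tangential force at the rim gives τ = FR, so F = τ/R = 1.535/0.213 = 7.208 N.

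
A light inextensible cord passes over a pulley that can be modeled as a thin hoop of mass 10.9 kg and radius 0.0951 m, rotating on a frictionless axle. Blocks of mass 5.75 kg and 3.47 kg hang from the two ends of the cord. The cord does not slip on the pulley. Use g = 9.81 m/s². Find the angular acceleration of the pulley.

I = MR² = (10.9)(0.0951)² = 0.09858 kg·m².
Heavier block: m₁g − T₁ = m₁a. Lighter block: T₂ − m₂g = m₂a.
Pulley: (T₁ − T₂)R = Iα = I(a/R), so T₁ − T₂ = (I/R²)a = 1·M_p a = 10.90·a.
Adding the three: (m₁ − m₂)g = (m₁ + m₂ + 10.90)a, so a = (5.75 − 3.47)(9.81)/(5.75 + 3.47 + 10.90) = 1.112 m/s².
α = a/R = 1.112/0.0951 = 11.69 rad/s².

α ≈ 11.7 rad/s²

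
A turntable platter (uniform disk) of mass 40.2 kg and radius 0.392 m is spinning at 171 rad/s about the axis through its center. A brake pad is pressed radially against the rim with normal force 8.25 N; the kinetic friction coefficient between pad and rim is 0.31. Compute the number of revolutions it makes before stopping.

≈ 7170 revolutions

I = ½MR² = (1/2)(40.2)(0.392)² = 3.089 kg·m².
Friction force f = μN = (0.31)(8.25) = 2.558 N at the rim; torque magnitude τ = fR = 1.003 N·m, opposing ω.
|α| = τ/I = 1.003/3.089 = 0.3246 rad/s² (deceleration).
ω² = ω₀² − 2|α|θ with ω = 0 ⇒ θ = ω₀²/(2|α|) = 45040 rad = 7169 rev.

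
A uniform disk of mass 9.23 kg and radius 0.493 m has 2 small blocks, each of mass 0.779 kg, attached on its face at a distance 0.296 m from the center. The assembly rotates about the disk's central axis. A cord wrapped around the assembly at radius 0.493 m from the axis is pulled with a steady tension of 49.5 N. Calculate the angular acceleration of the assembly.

I_disk = ½MR² = ½(9.23)(0.493)² = 1.122 kg·m².
I_blocks = 2·m·r² = 2(0.779)(0.296)² = 0.1365 kg·m².
Total I = 1.258 kg·m².
τ = F r = (49.5)(0.493) = 24.40 N·m.
α = τ/I = 24.40/1.258 = 19.40 rad/s².

α ≈ 19.4 rad/s²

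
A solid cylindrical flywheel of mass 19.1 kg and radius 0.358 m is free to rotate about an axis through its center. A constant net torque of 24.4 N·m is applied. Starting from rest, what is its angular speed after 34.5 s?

ω ≈ 688 rad/s

I = ½MR² = (1/2)(19.1)(0.358)² = 1.224 kg·m².
α = τ/I = 24.4/1.224 = 19.94 rad/s².
ω = ω₀ + αt = 0 + (19.94)(34.5) = 687.8 rad/s.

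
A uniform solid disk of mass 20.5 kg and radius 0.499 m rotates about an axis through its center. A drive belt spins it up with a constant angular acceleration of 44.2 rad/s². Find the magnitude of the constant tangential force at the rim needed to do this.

F ≈ 226 N

I = ½MR² = (1/2)(20.5)(0.499)² = 2.552 kg·m².
The required torque is τ = Iα = (2.552)(44.20) = 112.8 N·m.
A tangential force at the rim gives τ = FR, so F = τ/R = 112.8/0.499 = 226.1 N.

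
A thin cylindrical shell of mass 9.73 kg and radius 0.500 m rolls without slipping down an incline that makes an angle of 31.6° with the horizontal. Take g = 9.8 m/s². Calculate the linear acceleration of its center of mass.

a ≈ 2.57 m/s²

Translation along the incline: Mg sinθ − f = Ma.
Rotation about the center: fR = Iα with I = MR². No-slip gives a = αR, so f = (I/R²)a = M a.
Substituting: Mg sinθ = (1 + 1.000)Ma, so a = g sinθ/(1 + 1.000) = (9.8) sin 31.6° / 2.000 = 2.568 m/s².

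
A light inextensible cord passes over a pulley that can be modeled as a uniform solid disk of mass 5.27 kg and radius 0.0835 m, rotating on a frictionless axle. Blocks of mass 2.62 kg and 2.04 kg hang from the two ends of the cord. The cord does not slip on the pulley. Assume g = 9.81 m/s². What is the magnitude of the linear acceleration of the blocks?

I = ½MR² = (1/2)(5.27)(0.0835)² = 0.01837 kg·m².
Heavier block: m₁g − T₁ = m₁a. Lighter block: T₂ − m₂g = m₂a.
Pulley: (T₁ − T₂)R = Iα = I(a/R), so T₁ − T₂ = (I/R²)a = (1/2)M_p a = 2.635·a.
Adding the three: (m₁ − m₂)g = (m₁ + m₂ + 2.635)a, so a = (2.62 − 2.04)(9.81)/(2.62 + 2.04 + 2.635) = 0.7800 m/s².

a ≈ 0.780 m/s²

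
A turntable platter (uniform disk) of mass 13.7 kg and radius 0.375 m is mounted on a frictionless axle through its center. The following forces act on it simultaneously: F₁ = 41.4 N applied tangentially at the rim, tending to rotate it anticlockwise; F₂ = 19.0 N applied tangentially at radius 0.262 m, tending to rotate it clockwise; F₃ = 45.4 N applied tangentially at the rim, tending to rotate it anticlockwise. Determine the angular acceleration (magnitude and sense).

I = ½MR² = (1/2)(13.7)(0.375)² = 0.9633 kg·m².
Taking anticlockwise as positive: τ₁ = +(41.4)(0.375) = +15.52 N·m; τ₂ = −(19.0)(0.262) = −4.978 N·m; τ₃ = +(45.4)(0.375) = +17.02 N·m.
Net torque τ = 27.57 N·m.
α = τ/I = 27.57/0.9633 = 28.62 rad/s².

α ≈ 28.6 rad/s², anticlockwise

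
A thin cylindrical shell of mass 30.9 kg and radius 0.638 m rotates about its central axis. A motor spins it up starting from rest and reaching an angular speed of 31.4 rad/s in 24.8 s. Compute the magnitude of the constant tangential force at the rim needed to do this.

F ≈ 25.0 N

I = MR² = (30.9)(0.638)² = 12.58 kg·m².
α = Δω/Δt = (31.4 − 0)/24.8 = 1.266 rad/s².
The required torque is τ = Iα = (12.58)(1.266) = 15.92 N·m.
A tangential force at the rim gives τ = FR, so F = τ/R = 15.92/0.638 = 24.96 N.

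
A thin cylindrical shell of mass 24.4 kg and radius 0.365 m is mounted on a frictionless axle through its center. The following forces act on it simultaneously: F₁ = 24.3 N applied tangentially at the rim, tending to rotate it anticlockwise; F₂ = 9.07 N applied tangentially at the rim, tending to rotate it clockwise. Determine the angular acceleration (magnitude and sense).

α ≈ 1.71 rad/s², anticlockwise

I = MR² = (24.4)(0.365)² = 3.251 kg·m².
Taking anticlockwise as positive: τ₁ = +(24.3)(0.365) = +8.870 N·m; τ₂ = −(9.07)(0.365) = −3.311 N·m.
Net torque τ = 5.559 N·m.
α = τ/I = 5.559/3.251 = 1.710 rad/s².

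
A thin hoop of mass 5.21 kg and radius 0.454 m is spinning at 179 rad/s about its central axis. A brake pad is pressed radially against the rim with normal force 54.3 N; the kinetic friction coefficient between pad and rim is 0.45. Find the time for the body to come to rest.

t ≈ 17.3 s

I = MR² = (5.21)(0.454)² = 1.074 kg·m².
Friction force f = μN = (0.45)(54.3) = 24.43 N at the rim; torque magnitude τ = fR = 11.09 N·m, opposing ω.
|α| = τ/I = 11.09/1.074 = 10.33 rad/s² (deceleration).
0 = ω₀ − |α|t ⇒ t = ω₀/|α| = 179/10.33 = 17.33 s.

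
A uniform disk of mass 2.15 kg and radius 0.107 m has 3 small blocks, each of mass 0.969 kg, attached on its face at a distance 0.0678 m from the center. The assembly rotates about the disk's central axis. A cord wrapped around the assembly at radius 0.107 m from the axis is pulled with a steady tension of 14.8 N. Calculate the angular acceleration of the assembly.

I_disk = ½MR² = ½(2.15)(0.107)² = 0.01231 kg·m².
I_blocks = 3·m·r² = 3(0.969)(0.0678)² = 0.01336 kg·m².
Total I = 0.02567 kg·m².
τ = F r = (14.8)(0.107) = 1.584 N·m.
α = τ/I = 1.584/0.02567 = 61.69 rad/s².

α ≈ 61.7 rad/s²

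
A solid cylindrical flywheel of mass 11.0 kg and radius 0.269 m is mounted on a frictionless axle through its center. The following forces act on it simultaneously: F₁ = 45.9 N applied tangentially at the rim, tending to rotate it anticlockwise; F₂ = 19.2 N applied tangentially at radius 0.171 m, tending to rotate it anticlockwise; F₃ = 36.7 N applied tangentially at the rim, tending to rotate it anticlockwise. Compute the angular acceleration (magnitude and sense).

I = ½MR² = (1/2)(11.0)(0.269)² = 0.3980 kg·m².
Taking anticlockwise as positive: τ₁ = +(45.9)(0.269) = +12.35 N·m; τ₂ = +(19.2)(0.171) = +3.283 N·m; τ₃ = +(36.7)(0.269) = +9.872 N·m.
Net torque τ = 25.50 N·m.
α = τ/I = 25.50/0.3980 = 64.08 rad/s².

α ≈ 64.1 rad/s², anticlockwise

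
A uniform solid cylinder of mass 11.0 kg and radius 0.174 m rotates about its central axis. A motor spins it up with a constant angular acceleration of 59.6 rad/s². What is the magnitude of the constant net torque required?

τ ≈ 9.92 N·m

I = ½MR² = (1/2)(11.0)(0.174)² = 0.1665 kg·m².
τ = Iα = (0.1665)(59.60) = 9.924 N·m.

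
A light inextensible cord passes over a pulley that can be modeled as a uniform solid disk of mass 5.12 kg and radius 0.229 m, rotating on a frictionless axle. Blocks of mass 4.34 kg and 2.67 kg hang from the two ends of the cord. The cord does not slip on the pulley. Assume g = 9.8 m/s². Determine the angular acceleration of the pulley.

I = ½MR² = (1/2)(5.12)(0.229)² = 0.1342 kg·m².
Heavier block: m₁g − T₁ = m₁a. Lighter block: T₂ − m₂g = m₂a.
Pulley: (T₁ − T₂)R = Iα = I(a/R), so T₁ − T₂ = (I/R²)a = (1/2)M_p a = 2.560·a.
Adding the three: (m₁ − m₂)g = (m₁ + m₂ + 2.560)a, so a = (4.34 − 2.67)(9.8)/(4.34 + 2.67 + 2.560) = 1.710 m/s².
α = a/R = 1.710/0.229 = 7.468 rad/s².

α ≈ 7.47 rad/s²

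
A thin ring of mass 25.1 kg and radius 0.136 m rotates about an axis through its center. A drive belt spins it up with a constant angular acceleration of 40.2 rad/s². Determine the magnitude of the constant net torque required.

I = MR² = (25.1)(0.136)² = 0.4642 kg·m².
τ = Iα = (0.4642)(40.20) = 18.66 N·m.

τ ≈ 18.7 N·m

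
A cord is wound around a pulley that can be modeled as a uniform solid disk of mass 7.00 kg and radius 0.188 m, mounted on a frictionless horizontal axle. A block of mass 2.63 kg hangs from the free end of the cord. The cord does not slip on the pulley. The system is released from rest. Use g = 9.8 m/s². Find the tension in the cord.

T ≈ 14.7 N

I = ½MR² = (1/2)(7.00)(0.188)² = 0.1237 kg·m².
Block: mg − T = ma. Pulley: TR = Iα. No-slip: a = αR, so T = (I/R²)a = 3.500·a.
Then mg = (m + 3.500)a, so a = (2.63)(9.8)/(2.63 + 3.500) = 4.205 m/s².
T = 3.500·a = 14.72 N.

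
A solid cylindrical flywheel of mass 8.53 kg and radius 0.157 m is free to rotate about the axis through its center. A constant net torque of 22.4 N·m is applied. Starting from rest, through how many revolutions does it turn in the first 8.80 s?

I = ½MR² = (1/2)(8.53)(0.157)² = 0.1051 kg·m².
α = τ/I = 22.4/0.1051 = 213.1 rad/s².
θ = ½αt² = ½(213.1)(8.80)² = 8250 rad.
Revolutions = θ/(2π) = 1313.

≈ 1310 revolutions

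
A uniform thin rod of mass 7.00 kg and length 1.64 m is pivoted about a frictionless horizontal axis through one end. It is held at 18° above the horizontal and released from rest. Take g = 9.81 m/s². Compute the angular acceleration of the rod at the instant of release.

α ≈ 8.53 rad/s²

About the pivot, I = (1/3)ML² = (1/3)(7.00)(1.64)² = 6.276 kg·m².
The weight acts at the center, a distance L/2 = 0.8200 m from the pivot; τ = Mg(L/2) cos 18° = 53.55 N·m.
α = τ/I = 53.55/6.276 = 8.533 rad/s².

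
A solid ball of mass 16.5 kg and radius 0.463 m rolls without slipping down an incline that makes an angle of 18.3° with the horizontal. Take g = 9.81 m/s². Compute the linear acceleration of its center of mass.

Translation along the incline: Mg sinθ − f = Ma.
Rotation about the center: fR = Iα with I = (2/5)MR². No-slip gives a = αR, so f = (I/R²)a = (2/5)M a.
Substituting: Mg sinθ = (1 + 0.4000)Ma, so a = g sinθ/(1 + 0.4000) = (9.81) sin 18.3° / 1.400 = 2.200 m/s².

a ≈ 2.20 m/s²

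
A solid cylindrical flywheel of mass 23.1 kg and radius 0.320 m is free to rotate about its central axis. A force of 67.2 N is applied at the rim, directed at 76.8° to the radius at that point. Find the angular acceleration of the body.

I = ½MR² = (1/2)(23.1)(0.320)² = 1.183 kg·m².
Only the tangential component produces torque: τ = F R sinθ = (67.2)(0.320) sin 76.8° = 20.94 N·m.
Newton's second law for rotation, τ = Iα, gives α = τ/I = 20.94/1.183 = 17.70 rad/s².

α ≈ 17.7 rad/s²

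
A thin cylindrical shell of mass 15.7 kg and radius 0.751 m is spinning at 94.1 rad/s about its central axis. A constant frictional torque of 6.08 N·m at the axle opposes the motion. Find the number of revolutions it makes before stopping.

≈ 1030 revolutions

I = MR² = (15.7)(0.751)² = 8.855 kg·m².
The net torque has magnitude 6.08 N·m, opposing ω.
|α| = τ/I = 6.080/8.855 = 0.6866 rad/s² (deceleration).
ω² = ω₀² − 2|α|θ with ω = 0 ⇒ θ = ω₀²/(2|α|) = 6448 rad = 1026 rev.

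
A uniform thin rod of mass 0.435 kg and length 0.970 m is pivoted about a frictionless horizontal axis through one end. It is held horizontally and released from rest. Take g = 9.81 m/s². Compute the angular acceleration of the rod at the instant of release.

About the pivot, I = (1/3)ML² = (1/3)(0.435)(0.970)² = 0.1364 kg·m².
The weight acts at the center, a distance L/2 = 0.4850 m from the pivot; τ = Mg(L/2) = 2.070 N·m.
α = τ/I = 2.070/0.1364 = 15.17 rad/s².

α ≈ 15.2 rad/s²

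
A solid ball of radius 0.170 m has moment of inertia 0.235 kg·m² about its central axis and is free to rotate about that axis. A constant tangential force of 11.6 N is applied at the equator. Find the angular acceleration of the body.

τ = F R = (11.6)(0.170) = 1.972 N·m.
Newton's second law for rotation, τ = Iα, gives α = τ/I = 1.972/0.2350 = 8.391 rad/s².

α ≈ 8.39 rad/s²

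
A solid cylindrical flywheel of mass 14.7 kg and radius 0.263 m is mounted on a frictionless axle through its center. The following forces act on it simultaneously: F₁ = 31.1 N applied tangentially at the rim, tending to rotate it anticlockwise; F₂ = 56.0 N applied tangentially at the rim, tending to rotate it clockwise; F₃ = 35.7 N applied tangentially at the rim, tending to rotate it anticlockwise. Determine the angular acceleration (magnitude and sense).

α ≈ 5.59 rad/s², anticlockwise

I = ½MR² = (1/2)(14.7)(0.263)² = 0.5084 kg·m².
Taking anticlockwise as positive: τ₁ = +(31.1)(0.263) = +8.179 N·m; τ₂ = −(56.0)(0.263) = −14.73 N·m; τ₃ = +(35.7)(0.263) = +9.389 N·m.
Net torque τ = 2.840 N·m.
α = τ/I = 2.840/0.5084 = 5.587 rad/s².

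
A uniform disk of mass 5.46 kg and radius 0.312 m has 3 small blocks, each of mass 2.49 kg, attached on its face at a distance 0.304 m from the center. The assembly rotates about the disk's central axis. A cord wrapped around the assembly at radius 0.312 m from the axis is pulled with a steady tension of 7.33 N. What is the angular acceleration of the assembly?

α ≈ 2.39 rad/s²

I_disk = ½MR² = ½(5.46)(0.312)² = 0.2657 kg·m².
I_blocks = 3·m·r² = 3(2.49)(0.304)² = 0.6903 kg·m².
Total I = 0.9561 kg·m².
τ = F r = (7.33)(0.312) = 2.287 N·m.
α = τ/I = 2.287/0.9561 = 2.392 rad/s².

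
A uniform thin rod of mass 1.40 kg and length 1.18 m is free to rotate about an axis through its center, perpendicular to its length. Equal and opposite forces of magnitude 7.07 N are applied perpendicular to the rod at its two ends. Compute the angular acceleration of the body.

I = (1/12)ML² = (1/12)(1.40)(1.18)² = 0.1624 kg·m².
The couple gives τ = F·(L/2) + F·(L/2) = F L = (7.07)(1.18) = 8.343 N·m.
From τ = Iα: α = 8.343/0.1624 = 51.36 rad/s².

α ≈ 51.4 rad/s²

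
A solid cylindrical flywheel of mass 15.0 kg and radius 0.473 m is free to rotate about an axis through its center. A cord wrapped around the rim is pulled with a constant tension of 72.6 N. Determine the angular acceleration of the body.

I = ½MR² = (1/2)(15.0)(0.473)² = 1.678 kg·m².
τ = F R = (72.6)(0.473) = 34.34 N·m.
Newton's second law for rotation, τ = Iα, gives α = τ/I = 34.34/1.678 = 20.47 rad/s².

α ≈ 20.5 rad/s²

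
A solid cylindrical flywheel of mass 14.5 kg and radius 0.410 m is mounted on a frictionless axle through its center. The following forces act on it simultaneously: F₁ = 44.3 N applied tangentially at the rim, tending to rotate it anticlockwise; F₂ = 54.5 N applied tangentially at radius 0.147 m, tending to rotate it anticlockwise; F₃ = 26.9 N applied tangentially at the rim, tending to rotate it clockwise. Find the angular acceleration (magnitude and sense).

I = ½MR² = (1/2)(14.5)(0.410)² = 1.219 kg·m².
Taking anticlockwise as positive: τ₁ = +(44.3)(0.410) = +18.16 N·m; τ₂ = +(54.5)(0.147) = +8.011 N·m; τ₃ = −(26.9)(0.410) = −11.03 N·m.
Net torque τ = 15.15 N·m.
α = τ/I = 15.15/1.219 = 12.43 rad/s².

α ≈ 12.4 rad/s², anticlockwise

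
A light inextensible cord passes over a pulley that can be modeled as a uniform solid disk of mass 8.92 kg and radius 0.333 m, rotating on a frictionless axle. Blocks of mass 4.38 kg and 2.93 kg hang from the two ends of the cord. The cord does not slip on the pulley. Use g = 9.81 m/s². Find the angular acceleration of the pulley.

I = ½MR² = (1/2)(8.92)(0.333)² = 0.4946 kg·m².
Heavier block: m₁g − T₁ = m₁a. Lighter block: T₂ − m₂g = m₂a.
Pulley: (T₁ − T₂)R = Iα = I(a/R), so T₁ − T₂ = (I/R²)a = (1/2)M_p a = 4.460·a.
Adding the three: (m₁ − m₂)g = (m₁ + m₂ + 4.460)a, so a = (4.38 − 2.93)(9.81)/(4.38 + 2.93 + 4.460) = 1.209 m/s².
α = a/R = 1.209/0.333 = 3.629 rad/s².

α ≈ 3.63 rad/s²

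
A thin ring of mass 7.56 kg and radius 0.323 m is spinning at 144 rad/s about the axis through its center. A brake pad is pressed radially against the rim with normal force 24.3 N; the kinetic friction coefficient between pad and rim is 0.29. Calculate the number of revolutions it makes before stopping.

I = MR² = (7.56)(0.323)² = 0.7887 kg·m².
Friction force f = μN = (0.29)(24.3) = 7.047 N at the rim; torque magnitude τ = fR = 2.276 N·m, opposing ω.
|α| = τ/I = 2.276/0.7887 = 2.886 rad/s² (deceleration).
ω² = ω₀² − 2|α|θ with ω = 0 ⇒ θ = ω₀²/(2|α|) = 3593 rad = 571.8 rev.

≈ 572 revolutions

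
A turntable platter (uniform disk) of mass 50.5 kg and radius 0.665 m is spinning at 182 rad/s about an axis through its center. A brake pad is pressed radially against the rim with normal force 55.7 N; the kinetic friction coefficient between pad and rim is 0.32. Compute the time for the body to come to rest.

I = ½MR² = (1/2)(50.5)(0.665)² = 11.17 kg·m².
Friction force f = μN = (0.32)(55.7) = 17.82 N at the rim; torque magnitude τ = fR = 11.85 N·m, opposing ω.
|α| = τ/I = 11.85/11.17 = 1.062 rad/s² (deceleration).
0 = ω₀ − |α|t ⇒ t = ω₀/|α| = 182/1.062 = 171.5 s.

t ≈ 171 s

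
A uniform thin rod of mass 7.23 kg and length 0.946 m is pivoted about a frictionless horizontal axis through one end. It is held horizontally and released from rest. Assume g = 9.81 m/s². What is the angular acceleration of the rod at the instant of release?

About the pivot, I = (1/3)ML² = (1/3)(7.23)(0.946)² = 2.157 kg·m².
The weight acts at the center, a distance L/2 = 0.4730 m from the pivot; τ = Mg(L/2) = 33.55 N·m.
α = τ/I = 33.55/2.157 = 15.55 rad/s².
(Equivalently α = (3g/(2L)) = 15.55 rad/s².)

α ≈ 15.6 rad/s²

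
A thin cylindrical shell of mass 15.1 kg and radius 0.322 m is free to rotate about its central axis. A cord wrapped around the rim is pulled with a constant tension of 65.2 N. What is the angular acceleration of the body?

I = MR² = (15.1)(0.322)² = 1.566 kg·m².
τ = F R = (65.2)(0.322) = 20.99 N·m.
From τ = Iα: α = 20.99/1.566 = 13.41 rad/s².

α ≈ 13.4 rad/s²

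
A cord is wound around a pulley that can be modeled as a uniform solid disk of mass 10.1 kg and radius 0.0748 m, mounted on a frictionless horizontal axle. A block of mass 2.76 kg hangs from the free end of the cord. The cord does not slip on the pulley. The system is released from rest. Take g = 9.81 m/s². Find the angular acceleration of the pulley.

I = ½MR² = (1/2)(10.1)(0.0748)² = 0.02825 kg·m².
Block: mg − T = ma. Pulley: TR = Iα. No-slip: a = αR, so T = (I/R²)a = 5.050·a.
Then mg = (m + 5.050)a, so a = (2.76)(9.81)/(2.76 + 5.050) = 3.467 m/s².
α = a/R = 3.467/0.0748 = 46.35 rad/s².

α ≈ 46.3 rad/s²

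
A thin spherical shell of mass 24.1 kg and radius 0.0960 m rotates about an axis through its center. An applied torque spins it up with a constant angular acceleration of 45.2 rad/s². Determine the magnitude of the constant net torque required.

I = (2/3)MR² = (2/3)(24.1)(0.0960)² = 0.1481 kg·m².
τ = Iα = (0.1481)(45.20) = 6.693 N·m.

τ ≈ 6.69 N·m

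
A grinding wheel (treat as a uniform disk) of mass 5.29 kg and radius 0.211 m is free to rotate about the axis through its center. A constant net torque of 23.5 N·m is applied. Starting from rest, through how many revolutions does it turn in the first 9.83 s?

I = ½MR² = (1/2)(5.29)(0.211)² = 0.1178 kg·m².
α = τ/I = 23.5/0.1178 = 199.6 rad/s².
θ = ½αt² = ½(199.6)(9.83)² = 9642 rad.
Revolutions = θ/(2π) = 1535.

≈ 1530 revolutions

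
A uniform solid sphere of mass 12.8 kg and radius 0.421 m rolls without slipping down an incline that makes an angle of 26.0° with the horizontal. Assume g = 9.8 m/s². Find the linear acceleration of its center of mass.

Translation along the incline: Mg sinθ − f = Ma.
Rotation about the center: fR = Iα with I = (2/5)MR². No-slip gives a = αR, so f = (I/R²)a = (2/5)M a.
Substituting: Mg sinθ = (1 + 0.4000)Ma, so a = g sinθ/(1 + 0.4000) = (9.8) sin 26.0° / 1.400 = 3.069 m/s².

a ≈ 3.07 m/s²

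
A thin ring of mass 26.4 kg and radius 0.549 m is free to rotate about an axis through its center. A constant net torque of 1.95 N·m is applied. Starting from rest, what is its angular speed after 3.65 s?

I = MR² = (26.4)(0.549)² = 7.957 kg·m².
α = τ/I = 1.95/7.957 = 0.2451 rad/s².
ω = ω₀ + αt = 0 + (0.2451)(3.65) = 0.8945 rad/s.

ω ≈ 0.894 rad/s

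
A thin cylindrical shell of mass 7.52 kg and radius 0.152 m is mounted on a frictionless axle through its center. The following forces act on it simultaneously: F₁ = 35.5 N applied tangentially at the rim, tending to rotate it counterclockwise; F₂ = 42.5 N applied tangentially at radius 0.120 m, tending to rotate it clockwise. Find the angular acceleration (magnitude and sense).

I = MR² = (7.52)(0.152)² = 0.1737 kg·m².
Taking counterclockwise as positive: τ₁ = +(35.5)(0.152) = +5.396 N·m; τ₂ = −(42.5)(0.120) = −5.100 N·m.
Net torque τ = 0.2960 N·m.
α = τ/I = 0.2960/0.1737 = 1.704 rad/s².

α ≈ 1.70 rad/s², counterclockwise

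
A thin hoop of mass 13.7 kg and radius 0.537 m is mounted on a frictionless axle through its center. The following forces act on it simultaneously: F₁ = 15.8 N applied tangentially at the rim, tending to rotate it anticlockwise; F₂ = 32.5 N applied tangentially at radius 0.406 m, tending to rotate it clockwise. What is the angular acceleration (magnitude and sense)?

α ≈ 1.19 rad/s², clockwise

I = MR² = (13.7)(0.537)² = 3.951 kg·m².
Taking anticlockwise as positive: τ₁ = +(15.8)(0.537) = +8.485 N·m; τ₂ = −(32.5)(0.406) = −13.20 N·m.
Net torque τ = -4.710 N·m.
α = τ/I = -4.710/3.951 = -1.192 rad/s².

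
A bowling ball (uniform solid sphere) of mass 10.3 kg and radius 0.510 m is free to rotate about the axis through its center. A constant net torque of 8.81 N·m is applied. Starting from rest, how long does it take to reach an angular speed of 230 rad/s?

I = (2/5)MR² = (2/5)(10.3)(0.510)² = 1.072 kg·m².
α = τ/I = 8.81/1.072 = 8.221 rad/s².
ω = αt ⇒ t = ω/α = 230/8.221 = 27.98 s.

t ≈ 28.0 s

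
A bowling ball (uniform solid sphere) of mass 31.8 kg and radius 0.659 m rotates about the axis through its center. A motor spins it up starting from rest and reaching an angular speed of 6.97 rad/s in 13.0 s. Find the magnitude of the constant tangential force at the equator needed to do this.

F ≈ 4.49 N

I = (2/5)MR² = (2/5)(31.8)(0.659)² = 5.524 kg·m².
α = Δω/Δt = (6.97 − 0)/13.0 = 0.5362 rad/s².
The required torque is τ = Iα = (5.524)(0.5362) = 2.962 N·m.
A tangential force at the equator gives τ = FR, so F = τ/R = 2.962/0.659 = 4.494 N.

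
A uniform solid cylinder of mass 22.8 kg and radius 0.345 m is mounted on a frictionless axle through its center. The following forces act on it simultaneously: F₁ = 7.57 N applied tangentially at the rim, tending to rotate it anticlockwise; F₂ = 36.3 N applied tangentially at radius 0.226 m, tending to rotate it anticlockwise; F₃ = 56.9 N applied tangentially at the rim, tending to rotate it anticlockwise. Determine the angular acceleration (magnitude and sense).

α ≈ 22.4 rad/s², anticlockwise

I = ½MR² = (1/2)(22.8)(0.345)² = 1.357 kg·m².
Taking anticlockwise as positive: τ₁ = +(7.57)(0.345) = +2.612 N·m; τ₂ = +(36.3)(0.226) = +8.204 N·m; τ₃ = +(56.9)(0.345) = +19.63 N·m.
Net torque τ = 30.45 N·m.
α = τ/I = 30.45/1.357 = 22.44 rad/s².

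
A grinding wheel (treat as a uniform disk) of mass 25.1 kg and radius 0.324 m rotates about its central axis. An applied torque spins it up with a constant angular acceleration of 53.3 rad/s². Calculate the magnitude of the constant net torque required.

τ ≈ 70.2 N·m

I = ½MR² = (1/2)(25.1)(0.324)² = 1.317 kg·m².
τ = Iα = (1.317)(53.30) = 70.22 N·m.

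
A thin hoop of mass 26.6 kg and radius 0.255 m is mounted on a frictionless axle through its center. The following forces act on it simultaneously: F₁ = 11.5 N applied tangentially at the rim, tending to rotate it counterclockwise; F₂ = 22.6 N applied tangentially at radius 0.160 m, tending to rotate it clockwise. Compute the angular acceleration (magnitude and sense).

α ≈ 0.395 rad/s², clockwise

I = MR² = (26.6)(0.255)² = 1.730 kg·m².
Taking counterclockwise as positive: τ₁ = +(11.5)(0.255) = +2.933 N·m; τ₂ = −(22.6)(0.160) = −3.616 N·m.
Net torque τ = -0.6835 N·m.
α = τ/I = -0.6835/1.730 = -0.3952 rad/s².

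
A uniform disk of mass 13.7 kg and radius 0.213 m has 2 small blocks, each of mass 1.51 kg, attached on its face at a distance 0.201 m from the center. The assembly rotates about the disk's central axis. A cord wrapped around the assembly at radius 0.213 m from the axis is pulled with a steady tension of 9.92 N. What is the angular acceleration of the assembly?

α ≈ 4.88 rad/s²

I_disk = ½MR² = ½(13.7)(0.213)² = 0.3108 kg·m².
I_blocks = 2·m·r² = 2(1.51)(0.201)² = 0.1220 kg·m².
Total I = 0.4328 kg·m².
τ = F r = (9.92)(0.213) = 2.113 N·m.
α = τ/I = 2.113/0.4328 = 4.882 rad/s².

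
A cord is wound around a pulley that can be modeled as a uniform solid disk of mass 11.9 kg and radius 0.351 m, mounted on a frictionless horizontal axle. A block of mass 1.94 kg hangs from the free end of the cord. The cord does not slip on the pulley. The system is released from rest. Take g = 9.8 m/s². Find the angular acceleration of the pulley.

I = ½MR² = (1/2)(11.9)(0.351)² = 0.7330 kg·m².
Block: mg − T = ma. Pulley: TR = Iα. No-slip: a = αR, so T = (I/R²)a = 5.950·a.
Then mg = (m + 5.950)a, so a = (1.94)(9.8)/(1.94 + 5.950) = 2.410 m/s².
α = a/R = 2.410/0.351 = 6.865 rad/s².

α ≈ 6.87 rad/s²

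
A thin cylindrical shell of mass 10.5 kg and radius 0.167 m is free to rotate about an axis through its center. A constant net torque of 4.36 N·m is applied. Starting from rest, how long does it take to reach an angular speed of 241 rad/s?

I = MR² = (10.5)(0.167)² = 0.2928 kg·m².
α = τ/I = 4.36/0.2928 = 14.89 rad/s².
ω = αt ⇒ t = ω/α = 241/14.89 = 16.19 s.

t ≈ 16.2 s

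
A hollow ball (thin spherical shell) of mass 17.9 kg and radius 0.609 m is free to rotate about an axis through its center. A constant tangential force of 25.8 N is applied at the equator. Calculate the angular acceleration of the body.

α ≈ 3.55 rad/s²

I = (2/3)MR² = (2/3)(17.9)(0.609)² = 4.426 kg·m².
τ = F R = (25.8)(0.609) = 15.71 N·m.
Newton's second law for rotation, τ = Iα, gives α = τ/I = 15.71/4.426 = 3.550 rad/s².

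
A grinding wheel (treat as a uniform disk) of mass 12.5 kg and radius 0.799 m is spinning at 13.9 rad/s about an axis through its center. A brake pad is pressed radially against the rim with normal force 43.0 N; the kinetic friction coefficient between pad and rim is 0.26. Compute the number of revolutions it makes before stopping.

I = ½MR² = (1/2)(12.5)(0.799)² = 3.990 kg·m².
Friction force f = μN = (0.26)(43.0) = 11.18 N at the rim; torque magnitude τ = fR = 8.933 N·m, opposing ω.
|α| = τ/I = 8.933/3.990 = 2.239 rad/s² (deceleration).
ω² = ω₀² − 2|α|θ with ω = 0 ⇒ θ = ω₀²/(2|α|) = 43.15 rad = 6.868 rev.

≈ 6.87 revolutions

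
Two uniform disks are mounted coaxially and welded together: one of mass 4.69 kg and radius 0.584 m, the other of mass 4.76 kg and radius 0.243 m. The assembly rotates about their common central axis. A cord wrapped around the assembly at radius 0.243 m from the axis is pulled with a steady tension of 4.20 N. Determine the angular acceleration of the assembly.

α ≈ 1.09 rad/s²

I = ½M₁R₁² + ½M₂R₂² = ½(4.69)(0.584)² + ½(4.76)(0.243)² = 0.9403 kg·m².
τ = F r = (4.20)(0.243) = 1.021 N·m.
α = τ/I = 1.021/0.9403 = 1.085 rad/s².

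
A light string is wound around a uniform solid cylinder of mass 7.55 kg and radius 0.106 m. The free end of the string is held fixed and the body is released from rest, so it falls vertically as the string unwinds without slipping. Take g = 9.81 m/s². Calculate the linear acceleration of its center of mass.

a ≈ 6.54 m/s²

Translation: Mg − T = Ma. Rotation about the center: TR = Iα with I = ½MR².
With a = αR: T = (I/R²)a = (1/2)M a, so Mg = (1 + 0.5000)Ma.
a = g/(1 + 0.5000) = 9.81/1.500 = 6.540 m/s².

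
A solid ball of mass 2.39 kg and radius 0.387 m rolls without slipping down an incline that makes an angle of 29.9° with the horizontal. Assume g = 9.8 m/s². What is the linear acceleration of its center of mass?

a ≈ 3.49 m/s²

Translation along the incline: Mg sinθ − f = Ma.
Rotation about the center: fR = Iα with I = (2/5)MR². No-slip gives a = αR, so f = (I/R²)a = (2/5)M a.
Substituting: Mg sinθ = (1 + 0.4000)Ma, so a = g sinθ/(1 + 0.4000) = (9.8) sin 29.9° / 1.400 = 3.489 m/s².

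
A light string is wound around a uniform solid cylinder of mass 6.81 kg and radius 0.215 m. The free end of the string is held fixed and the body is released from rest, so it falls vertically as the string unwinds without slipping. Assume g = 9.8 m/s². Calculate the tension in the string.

T ≈ 22.2 N

Translation: Mg − T = Ma. Rotation about the center: TR = Iα with I = ½MR².
With a = αR: T = (I/R²)a = (1/2)M a, so Mg = (1 + 0.5000)Ma.
a = g/(1 + 0.5000) = 9.8/1.500 = 6.533 m/s².
T = 0.5000·M·a = (0.5000)(6.81)(6.533) = 22.25 N.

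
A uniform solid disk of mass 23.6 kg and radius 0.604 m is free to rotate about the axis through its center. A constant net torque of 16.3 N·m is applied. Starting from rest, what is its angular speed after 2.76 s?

ω ≈ 10.5 rad/s

I = ½MR² = (1/2)(23.6)(0.604)² = 4.305 kg·m².
α = τ/I = 16.3/4.305 = 3.786 rad/s².
ω = ω₀ + αt = 0 + (3.786)(2.76) = 10.45 rad/s.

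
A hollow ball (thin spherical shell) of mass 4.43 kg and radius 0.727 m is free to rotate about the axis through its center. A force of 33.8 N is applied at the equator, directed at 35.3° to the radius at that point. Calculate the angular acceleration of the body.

α ≈ 9.10 rad/s²

I = (2/3)MR² = (2/3)(4.43)(0.727)² = 1.561 kg·m².
Only the tangential component produces torque: τ = F R sinθ = (33.8)(0.727) sin 35.3° = 14.20 N·m.
From τ = Iα: α = 14.20/1.561 = 9.097 rad/s².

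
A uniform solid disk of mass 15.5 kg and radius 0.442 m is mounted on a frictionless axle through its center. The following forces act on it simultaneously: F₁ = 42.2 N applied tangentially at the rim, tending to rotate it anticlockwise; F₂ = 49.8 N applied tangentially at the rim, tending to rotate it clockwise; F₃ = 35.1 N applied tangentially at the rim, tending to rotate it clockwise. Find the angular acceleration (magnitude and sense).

I = ½MR² = (1/2)(15.5)(0.442)² = 1.514 kg·m².
Taking anticlockwise as positive: τ₁ = +(42.2)(0.442) = +18.65 N·m; τ₂ = −(49.8)(0.442) = −22.01 N·m; τ₃ = −(35.1)(0.442) = −15.51 N·m.
Net torque τ = -18.87 N·m.
α = τ/I = -18.87/1.514 = -12.47 rad/s².

α ≈ 12.5 rad/s², clockwise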